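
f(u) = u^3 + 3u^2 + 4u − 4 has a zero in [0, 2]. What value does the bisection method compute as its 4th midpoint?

0.625

midpoint 1: f = 4 > 0 → [0, 1]
midpoint 0.5: f = -1.125 < 0 → [0.5, 1]
midpoint 0.75: f = 1.109375 > 0 → [0.5, 0.75]
midpoint 0.625: f = -0.084 < 0 → [0.625, 0.75]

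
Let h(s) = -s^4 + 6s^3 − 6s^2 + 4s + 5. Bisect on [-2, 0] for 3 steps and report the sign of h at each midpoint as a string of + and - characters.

s = -1 gives h = -12, negative; keep [-1, 0]
s = -0.5 gives h = 0.6875, positive; keep [-1, -0.5]
s = -0.75 gives h = -4.222656, negative; keep [-0.75, -0.5]

-+-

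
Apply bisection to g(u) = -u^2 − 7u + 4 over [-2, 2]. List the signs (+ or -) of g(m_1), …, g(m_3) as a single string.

+-+

midpoint 0: g = 4 > 0 → [0, 2]
midpoint 1: g = -4 < 0 → [0, 1]
midpoint 0.5: g = 0.25 > 0 → [0.5, 1]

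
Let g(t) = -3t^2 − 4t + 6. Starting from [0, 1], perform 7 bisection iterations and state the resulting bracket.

g(0.5) = 3.25 > 0, so the root lies in [0.5, 1]
g(0.75) = 1.3125 > 0, so the root lies in [0.75, 1]
g(0.875) = 0.203125 > 0, so the root lies in [0.875, 1]
g(0.9375) = -0.3867 < 0, so the root lies in [0.875, 0.9375]
g(0.90625) = -0.0889 < 0, so the root lies in [0.875, 0.90625]
g(0.890625) = 0.0579 > 0, so the root lies in [0.890625, 0.90625]
g(0.8984375) = -0.0153 < 0, so the root lies in [0.890625, 0.8984375]

[0.890625, 0.8984375]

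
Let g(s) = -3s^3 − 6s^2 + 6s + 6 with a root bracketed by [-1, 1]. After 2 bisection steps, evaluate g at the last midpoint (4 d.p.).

s = 0 gives g = 6, positive; keep [-1, 0]
s = -0.5 gives g = 1.875, positive; keep [-1, -0.5]

1.8750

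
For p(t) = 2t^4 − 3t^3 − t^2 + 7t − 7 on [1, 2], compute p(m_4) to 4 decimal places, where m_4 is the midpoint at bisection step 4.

-0.3830

m = 1.5, p(m) = 1.25 (+); new bracket [1, 1.5]
m = 1.25, p(m) = -0.789062 (−); new bracket [1.25, 1.5]
m = 1.375, p(m) = 0.084473 (+); new bracket [1.25, 1.375]
m = 1.3125, p(m) = -0.383 (−); new bracket [1.3125, 1.375]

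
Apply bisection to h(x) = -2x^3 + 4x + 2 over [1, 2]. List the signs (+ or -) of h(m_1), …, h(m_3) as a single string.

m = 1.5, h(m) = 1.25 (+); new bracket [1.5, 2]
m = 1.75, h(m) = -1.71875 (−); new bracket [1.5, 1.75]
m = 1.625, h(m) = -0.082031 (−); new bracket [1.5, 1.625]

+--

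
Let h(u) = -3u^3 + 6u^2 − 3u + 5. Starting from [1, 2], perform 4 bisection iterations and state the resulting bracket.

[1.875, 1.9375]

h(1.5) = 3.875 > 0, so the root lies in [1.5, 2]
h(1.75) = 2.046875 > 0, so the root lies in [1.75, 2]
h(1.875) = 0.693359 > 0, so the root lies in [1.875, 2]
h(1.9375) = -0.1086 < 0, so the root lies in [1.875, 1.9375]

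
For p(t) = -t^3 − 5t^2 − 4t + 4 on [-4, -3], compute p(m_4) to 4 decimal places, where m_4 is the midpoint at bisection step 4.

m = -3.5, p(m) = -0.375 (−); new bracket [-4, -3.5]
m = -3.75, p(m) = 1.421875 (+); new bracket [-3.75, -3.5]
m = -3.625, p(m) = 0.431641 (+); new bracket [-3.625, -3.5]
m = -3.5625, p(m) = 0.0061 (+); new bracket [-3.5625, -3.5]

0.0061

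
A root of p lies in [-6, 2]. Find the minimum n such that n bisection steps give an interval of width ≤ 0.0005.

14

Width after n steps is 8/2^n. Need 2^n ≥ 8/0.0005 = 16000.
2^13 = 8192 < 16000 ≤ 2^14 = 16384, so n = 14.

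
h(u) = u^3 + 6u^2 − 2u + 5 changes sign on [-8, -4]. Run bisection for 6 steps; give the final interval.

h(-6) = 17 > 0, so the root lies in [-8, -6]
h(-7) = -30 < 0, so the root lies in [-7, -6]
h(-6.5) = -3.125 < 0, so the root lies in [-6.5, -6]
h(-6.25) = 7.7344 > 0, so the root lies in [-6.5, -6.25]
h(-6.375) = 2.5098 > 0, so the root lies in [-6.5, -6.375]
h(-6.4375) = -0.2556 < 0, so the root lies in [-6.4375, -6.375]

[-6.4375, -6.375]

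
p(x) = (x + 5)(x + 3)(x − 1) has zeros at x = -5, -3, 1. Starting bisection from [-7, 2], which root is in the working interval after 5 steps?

1

m = -2.5, p(m) = -4.375 (−); new bracket [-2.5, 2]
m = -0.25, p(m) = -16.328125 (−); new bracket [-0.25, 2]
m = 0.875, p(m) = -2.845703 (−); new bracket [0.875, 2]
m = 1.4375, p(m) = 12.4978 (+); new bracket [0.875, 1.4375]
m = 1.15625, p(m) = 3.998 (+); new bracket [0.875, 1.15625]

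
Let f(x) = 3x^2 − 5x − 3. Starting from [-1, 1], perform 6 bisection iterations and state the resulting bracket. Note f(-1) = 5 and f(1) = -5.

m = 0, f(m) = -3 (−); new bracket [-1, 0]
m = -0.5, f(m) = 0.25 (+); new bracket [-0.5, 0]
m = -0.25, f(m) = -1.5625 (−); new bracket [-0.5, -0.25]
m = -0.375, f(m) = -0.7031 (−); new bracket [-0.5, -0.375]
m = -0.4375, f(m) = -0.2383 (−); new bracket [-0.5, -0.4375]
m = -0.46875, f(m) = 0.0029 (+); new bracket [-0.46875, -0.4375]

[-0.46875, -0.4375]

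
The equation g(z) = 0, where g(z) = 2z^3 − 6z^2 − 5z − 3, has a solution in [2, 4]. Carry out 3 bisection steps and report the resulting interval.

[3.75, 4]

z = 3 gives g = -18, negative; keep [3, 4]
z = 3.5 gives g = -8.25, negative; keep [3.5, 4]
z = 3.75 gives g = -0.65625, negative; keep [3.75, 4]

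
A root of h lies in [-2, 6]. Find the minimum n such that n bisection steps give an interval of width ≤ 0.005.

Width after n steps is 8/2^n. Need 2^n ≥ 8/0.005 = 1600.
2^10 = 1024 < 1600 ≤ 2^11 = 2048, so n = 11.

11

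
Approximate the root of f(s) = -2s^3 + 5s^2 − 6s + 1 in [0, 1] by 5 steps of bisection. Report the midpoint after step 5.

s = 0.5 gives f = -1, negative; keep [0, 0.5]
s = 0.25 gives f = -0.21875, negative; keep [0, 0.25]
s = 0.125 gives f = 0.324219, positive; keep [0.125, 0.25]
s = 0.1875 gives f = 0.0376, positive; keep [0.1875, 0.25]
s = 0.21875 gives f = -0.0942, negative; keep [0.1875, 0.21875]

0.21875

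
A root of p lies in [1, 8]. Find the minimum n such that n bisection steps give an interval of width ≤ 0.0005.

14

Width after n steps is 7/2^n. Need 2^n ≥ 7/0.0005 = 14000.
2^13 = 8192 < 14000 ≤ 2^14 = 16384, so n = 14.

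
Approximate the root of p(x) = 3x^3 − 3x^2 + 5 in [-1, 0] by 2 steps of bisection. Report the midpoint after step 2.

-0.75

m = -0.5, p(m) = 3.875 (+); new bracket [-1, -0.5]
m = -0.75, p(m) = 2.046875 (+); new bracket [-1, -0.75]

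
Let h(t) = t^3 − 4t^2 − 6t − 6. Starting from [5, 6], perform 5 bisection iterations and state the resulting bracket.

h(5.5) = 6.375 > 0, so the root lies in [5, 5.5]
h(5.25) = -3.046875 < 0, so the root lies in [5.25, 5.5]
h(5.375) = 1.474609 > 0, so the root lies in [5.25, 5.375]
h(5.3125) = -0.8328 < 0, so the root lies in [5.3125, 5.375]
h(5.34375) = 0.3092 > 0, so the root lies in [5.3125, 5.34375]

[5.3125, 5.34375]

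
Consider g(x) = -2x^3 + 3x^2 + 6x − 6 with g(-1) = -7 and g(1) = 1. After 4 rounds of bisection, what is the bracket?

[0.75, 0.875]

m = 0, g(m) = -6 (−); new bracket [0, 1]
m = 0.5, g(m) = -2.5 (−); new bracket [0.5, 1]
m = 0.75, g(m) = -0.65625 (−); new bracket [0.75, 1]
m = 0.875, g(m) = 0.207 (+); new bracket [0.75, 0.875]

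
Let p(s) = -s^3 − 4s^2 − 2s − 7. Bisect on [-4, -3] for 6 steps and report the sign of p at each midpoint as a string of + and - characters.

midpoint -3.5: p = -6.125 < 0 → [-4, -3.5]
midpoint -3.75: p = -3.015625 < 0 → [-4, -3.75]
midpoint -3.875: p = -1.126953 < 0 → [-4, -3.875]
midpoint -3.9375: p = -0.094 < 0 → [-4, -3.9375]
midpoint -3.96875: p = 0.4453 > 0 → [-3.96875, -3.9375]
midpoint -3.953125: p = 0.1737 > 0 → [-3.953125, -3.9375]

----++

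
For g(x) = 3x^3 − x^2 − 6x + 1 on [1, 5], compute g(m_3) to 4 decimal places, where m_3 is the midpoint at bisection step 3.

m = 3, g(m) = 55 (+); new bracket [1, 3]
m = 2, g(m) = 9 (+); new bracket [1, 2]
m = 1.5, g(m) = -0.125 (−); new bracket [1.5, 2]

-0.1250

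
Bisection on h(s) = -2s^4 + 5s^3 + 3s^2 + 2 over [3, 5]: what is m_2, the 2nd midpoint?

3.5

h(4) = -142 < 0, so the root lies in [3, 4]
h(3.5) = -47 < 0, so the root lies in [3, 3.5]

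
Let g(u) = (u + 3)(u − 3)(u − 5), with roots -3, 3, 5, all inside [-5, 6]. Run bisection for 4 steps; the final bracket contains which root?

g(0.5) = 39.375 > 0, so the root lies in [-5, 0.5]
g(-2.25) = 28.546875 > 0, so the root lies in [-5, -2.25]
g(-3.625) = -35.712891 < 0, so the root lies in [-3.625, -2.25]
g(-2.9375) = 2.9456 > 0, so the root lies in [-3.625, -2.9375]

-3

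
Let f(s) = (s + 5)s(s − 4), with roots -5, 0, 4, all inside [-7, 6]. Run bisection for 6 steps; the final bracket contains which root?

m = -0.5, f(m) = 10.125 (+); new bracket [-7, -0.5]
m = -3.75, f(m) = 36.328125 (+); new bracket [-7, -3.75]
m = -5.375, f(m) = -18.896484 (−); new bracket [-5.375, -3.75]
m = -4.5625, f(m) = 17.0916 (+); new bracket [-5.375, -4.5625]
m = -4.96875, f(m) = 1.3926 (+); new bracket [-5.375, -4.96875]
m = -5.171875, f(m) = -8.153 (−); new bracket [-5.171875, -4.96875]

-5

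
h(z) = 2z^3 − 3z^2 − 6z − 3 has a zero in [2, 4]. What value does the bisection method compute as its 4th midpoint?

2.875

midpoint 3: h = 6 > 0 → [2, 3]
midpoint 2.5: h = -5.5 < 0 → [2.5, 3]
midpoint 2.75: h = -0.59375 < 0 → [2.75, 3]
midpoint 2.875: h = 2.4805 > 0 → [2.75, 2.875]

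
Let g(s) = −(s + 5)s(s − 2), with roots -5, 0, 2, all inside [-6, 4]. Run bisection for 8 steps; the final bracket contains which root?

s = -1 gives g = -12, negative; keep [-6, -1]
s = -3.5 gives g = -28.875, negative; keep [-6, -3.5]
s = -4.75 gives g = -8.015625, negative; keep [-6, -4.75]
s = -5.375 gives g = 14.8652, positive; keep [-5.375, -4.75]
s = -5.0625 gives g = 2.2346, positive; keep [-5.0625, -4.75]
s = -4.90625 gives g = -3.1766, negative; keep [-5.0625, -4.90625]
s = -4.984375 gives g = -0.5439, negative; keep [-5.0625, -4.984375]
s = -5.0234375 gives g = 0.8269, positive; keep [-5.0234375, -4.984375]

-5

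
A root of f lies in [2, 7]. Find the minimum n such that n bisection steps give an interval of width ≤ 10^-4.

16

Width after n steps is 5/2^n. Need 2^n ≥ 5/10^-4 = 50000.
2^15 = 32768 < 50000 ≤ 2^16 = 65536, so n = 16.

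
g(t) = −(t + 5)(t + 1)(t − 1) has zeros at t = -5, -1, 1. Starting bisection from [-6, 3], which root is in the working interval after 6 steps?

-5

g(-1.5) = -4.375 < 0, so the root lies in [-6, -1.5]
g(-3.75) = -16.328125 < 0, so the root lies in [-6, -3.75]
g(-4.875) = -2.845703 < 0, so the root lies in [-6, -4.875]
g(-5.4375) = 12.4978 > 0, so the root lies in [-5.4375, -4.875]
g(-5.15625) = 3.998 > 0, so the root lies in [-5.15625, -4.875]
g(-5.015625) = 0.3774 > 0, so the root lies in [-5.015625, -4.875]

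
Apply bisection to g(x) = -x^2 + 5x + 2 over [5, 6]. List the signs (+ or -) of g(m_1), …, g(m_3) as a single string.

m = 5.5, g(m) = -0.75 (−); new bracket [5, 5.5]
m = 5.25, g(m) = 0.6875 (+); new bracket [5.25, 5.5]
m = 5.375, g(m) = -0.015625 (−); new bracket [5.25, 5.375]

-+-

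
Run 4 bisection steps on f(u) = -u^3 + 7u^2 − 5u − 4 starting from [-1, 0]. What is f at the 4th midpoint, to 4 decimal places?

-0.3889

u = -0.5 gives f = 0.375, positive; keep [-0.5, 0]
u = -0.25 gives f = -2.296875, negative; keep [-0.5, -0.25]
u = -0.375 gives f = -1.087891, negative; keep [-0.5, -0.375]
u = -0.4375 gives f = -0.3889, negative; keep [-0.5, -0.4375]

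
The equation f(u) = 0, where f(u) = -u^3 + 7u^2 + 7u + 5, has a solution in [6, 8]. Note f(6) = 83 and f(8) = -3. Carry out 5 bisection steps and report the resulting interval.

[7.9375, 8]

u = 7 gives f = 54, positive; keep [7, 8]
u = 7.5 gives f = 29.375, positive; keep [7.5, 8]
u = 7.75 gives f = 14.203125, positive; keep [7.75, 8]
u = 7.875 gives f = 5.8613, positive; keep [7.875, 8]
u = 7.9375 gives f = 1.4963, positive; keep [7.9375, 8]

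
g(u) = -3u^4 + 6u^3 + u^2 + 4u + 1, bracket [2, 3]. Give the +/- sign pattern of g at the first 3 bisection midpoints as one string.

midpoint 2.5: g = -6.1875 < 0 → [2, 2.5]
midpoint 2.25: g = 6.519531 > 0 → [2.25, 2.5]
midpoint 2.375: g = 1.06958 > 0 → [2.375, 2.5]

-++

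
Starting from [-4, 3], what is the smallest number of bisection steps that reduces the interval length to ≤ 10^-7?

Width after n steps is 7/2^n. Need 2^n ≥ 7/10^-7 = 70000000.
2^26 = 67108864 < 70000000 ≤ 2^27 = 134217728, so n = 27.

27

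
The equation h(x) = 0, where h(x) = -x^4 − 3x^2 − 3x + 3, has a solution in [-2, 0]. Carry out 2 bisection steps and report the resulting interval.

midpoint -1: h = 2 > 0 → [-2, -1]
midpoint -1.5: h = -4.3125 < 0 → [-1.5, -1]

[-1.5, -1]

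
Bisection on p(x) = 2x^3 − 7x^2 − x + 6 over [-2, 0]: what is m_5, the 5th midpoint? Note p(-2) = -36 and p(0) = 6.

p(-1) = -2 < 0, so the root lies in [-1, 0]
p(-0.5) = 4.5 > 0, so the root lies in [-1, -0.5]
p(-0.75) = 1.96875 > 0, so the root lies in [-1, -0.75]
p(-0.875) = 0.1758 > 0, so the root lies in [-1, -0.875]
p(-0.9375) = -0.8628 < 0, so the root lies in [-0.9375, -0.875]

-0.9375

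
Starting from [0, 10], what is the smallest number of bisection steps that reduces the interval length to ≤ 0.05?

Width after n steps is 10/2^n. Need 2^n ≥ 10/0.05 = 200.
2^7 = 128 < 200 ≤ 2^8 = 256, so n = 8.

8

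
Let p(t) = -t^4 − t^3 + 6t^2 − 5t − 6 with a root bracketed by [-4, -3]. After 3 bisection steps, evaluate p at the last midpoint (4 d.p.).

3.3689

p(-3.5) = -22.1875 < 0, so the root lies in [-3.5, -3]
p(-3.25) = -3.613281 < 0, so the root lies in [-3.25, -3]
p(-3.125) = 3.368896 > 0, so the root lies in [-3.25, -3.125]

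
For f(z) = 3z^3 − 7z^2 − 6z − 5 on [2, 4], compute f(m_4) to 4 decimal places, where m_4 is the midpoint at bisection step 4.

-0.5566

f(3) = -5 < 0, so the root lies in [3, 4]
f(3.5) = 16.875 > 0, so the root lies in [3, 3.5]
f(3.25) = 4.546875 > 0, so the root lies in [3, 3.25]
f(3.125) = -0.5566 < 0, so the root lies in [3.125, 3.25]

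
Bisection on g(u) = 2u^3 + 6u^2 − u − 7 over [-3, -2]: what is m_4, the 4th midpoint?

m = -2.5, g(m) = 1.75 (+); new bracket [-3, -2.5]
m = -2.75, g(m) = -0.46875 (−); new bracket [-2.75, -2.5]
m = -2.625, g(m) = 0.792969 (+); new bracket [-2.75, -2.625]
m = -2.6875, g(m) = 0.2017 (+); new bracket [-2.75, -2.6875]

-2.6875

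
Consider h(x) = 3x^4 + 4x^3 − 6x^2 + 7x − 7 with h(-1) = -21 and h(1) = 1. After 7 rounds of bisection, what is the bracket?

[0.9375, 0.953125]

midpoint 0: h = -7 < 0 → [0, 1]
midpoint 0.5: h = -4.3125 < 0 → [0.5, 1]
midpoint 0.75: h = -2.488281 < 0 → [0.75, 1]
midpoint 0.875: h = -1.0305 < 0 → [0.875, 1]
midpoint 0.9375: h = -0.0976 < 0 → [0.9375, 1]
midpoint 0.96875: h = 0.4292 > 0 → [0.9375, 0.96875]
midpoint 0.953125: h = 0.1605 > 0 → [0.9375, 0.953125]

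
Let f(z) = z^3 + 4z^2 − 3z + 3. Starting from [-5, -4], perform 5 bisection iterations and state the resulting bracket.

midpoint -4.5: f = 6.375 > 0 → [-5, -4.5]
midpoint -4.75: f = 0.328125 > 0 → [-5, -4.75]
midpoint -4.875: f = -3.169922 < 0 → [-4.875, -4.75]
midpoint -4.8125: f = -1.3801 < 0 → [-4.8125, -4.75]
midpoint -4.78125: f = -0.5159 < 0 → [-4.78125, -4.75]

[-4.78125, -4.75]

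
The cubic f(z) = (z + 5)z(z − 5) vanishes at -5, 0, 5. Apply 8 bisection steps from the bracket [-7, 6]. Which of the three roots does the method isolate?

m = -0.5, f(m) = 12.375 (+); new bracket [-7, -0.5]
m = -3.75, f(m) = 41.015625 (+); new bracket [-7, -3.75]
m = -5.375, f(m) = -20.912109 (−); new bracket [-5.375, -3.75]
m = -4.5625, f(m) = 19.0876 (+); new bracket [-5.375, -4.5625]
m = -4.96875, f(m) = 1.5479 (+); new bracket [-5.375, -4.96875]
m = -5.171875, f(m) = -9.0419 (−); new bracket [-5.171875, -4.96875]
m = -5.0703125, f(m) = -3.5901 (−); new bracket [-5.0703125, -4.96875]
m = -5.01953125, f(m) = -0.9823 (−); new bracket [-5.01953125, -4.96875]

-5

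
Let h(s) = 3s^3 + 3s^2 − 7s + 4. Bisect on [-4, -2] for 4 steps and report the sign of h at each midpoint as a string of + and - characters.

--+-

midpoint -3: h = -29 < 0 → [-3, -2]
midpoint -2.5: h = -6.625 < 0 → [-2.5, -2]
midpoint -2.25: h = 0.765625 > 0 → [-2.5, -2.25]
midpoint -2.375: h = -2.6426 < 0 → [-2.375, -2.25]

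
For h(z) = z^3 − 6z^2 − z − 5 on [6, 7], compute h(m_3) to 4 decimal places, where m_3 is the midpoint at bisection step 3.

m = 6.5, h(m) = 9.625 (+); new bracket [6, 6.5]
m = 6.25, h(m) = -1.484375 (−); new bracket [6.25, 6.5]
m = 6.375, h(m) = 3.865234 (+); new bracket [6.25, 6.375]

3.8652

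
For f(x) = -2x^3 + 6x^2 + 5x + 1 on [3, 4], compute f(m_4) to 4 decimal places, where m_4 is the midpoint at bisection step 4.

0.7407

f(3.5) = 6.25 > 0, so the root lies in [3.5, 4]
f(3.75) = -1.34375 < 0, so the root lies in [3.5, 3.75]
f(3.625) = 2.699219 > 0, so the root lies in [3.625, 3.75]
f(3.6875) = 0.7407 > 0, so the root lies in [3.6875, 3.75]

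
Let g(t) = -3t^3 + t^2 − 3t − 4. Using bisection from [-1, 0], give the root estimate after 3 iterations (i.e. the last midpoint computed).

-0.625

t = -0.5 gives g = -1.875, negative; keep [-1, -0.5]
t = -0.75 gives g = 0.078125, positive; keep [-0.75, -0.5]
t = -0.625 gives g = -1.001953, negative; keep [-0.75, -0.625]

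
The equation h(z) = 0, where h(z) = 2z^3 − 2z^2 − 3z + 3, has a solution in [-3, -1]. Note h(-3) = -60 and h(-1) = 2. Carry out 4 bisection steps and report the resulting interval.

[-1.25, -1.125]

midpoint -2: h = -15 < 0 → [-2, -1]
midpoint -1.5: h = -3.75 < 0 → [-1.5, -1]
midpoint -1.25: h = -0.28125 < 0 → [-1.25, -1]
midpoint -1.125: h = 0.9961 > 0 → [-1.25, -1.125]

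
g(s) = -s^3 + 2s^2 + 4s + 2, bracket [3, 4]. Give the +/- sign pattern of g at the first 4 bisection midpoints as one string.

s = 3.5 gives g = -2.375, negative; keep [3, 3.5]
s = 3.25 gives g = 1.796875, positive; keep [3.25, 3.5]
s = 3.375 gives g = -0.162109, negative; keep [3.25, 3.375]
s = 3.3125 gives g = 0.8484, positive; keep [3.3125, 3.375]

-+-+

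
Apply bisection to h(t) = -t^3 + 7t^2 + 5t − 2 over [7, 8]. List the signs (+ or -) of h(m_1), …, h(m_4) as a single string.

m = 7.5, h(m) = 7.375 (+); new bracket [7.5, 8]
m = 7.75, h(m) = -8.296875 (−); new bracket [7.5, 7.75]
m = 7.625, h(m) = -0.212891 (−); new bracket [7.5, 7.625]
m = 7.5625, h(m) = 3.6423 (+); new bracket [7.5625, 7.625]

+--+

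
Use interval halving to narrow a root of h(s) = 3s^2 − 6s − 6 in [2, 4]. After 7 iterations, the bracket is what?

[2.71875, 2.734375]

s = 3 gives h = 3, positive; keep [2, 3]
s = 2.5 gives h = -2.25, negative; keep [2.5, 3]
s = 2.75 gives h = 0.1875, positive; keep [2.5, 2.75]
s = 2.625 gives h = -1.0781, negative; keep [2.625, 2.75]
s = 2.6875 gives h = -0.457, negative; keep [2.6875, 2.75]
s = 2.71875 gives h = -0.1377, negative; keep [2.71875, 2.75]
s = 2.734375 gives h = 0.0242, positive; keep [2.71875, 2.734375]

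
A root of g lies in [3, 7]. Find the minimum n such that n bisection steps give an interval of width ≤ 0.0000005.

23

Width after n steps is 4/2^n. Need 2^n ≥ 4/0.0000005 = 8000000.
2^22 = 4194304 < 8000000 ≤ 2^23 = 8388608, so n = 23.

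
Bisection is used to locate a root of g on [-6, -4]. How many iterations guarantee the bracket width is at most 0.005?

9

Width after n steps is 2/2^n. Need 2^n ≥ 2/0.005 = 400.
2^8 = 256 < 400 ≤ 2^9 = 512, so n = 9.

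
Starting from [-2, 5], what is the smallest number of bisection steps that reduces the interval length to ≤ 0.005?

Width after n steps is 7/2^n. Need 2^n ≥ 7/0.005 = 1400.
2^10 = 1024 < 1400 ≤ 2^11 = 2048, so n = 11.

11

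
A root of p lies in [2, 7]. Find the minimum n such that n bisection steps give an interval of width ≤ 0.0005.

Width after n steps is 5/2^n. Need 2^n ≥ 5/0.0005 = 10000.
2^13 = 8192 < 10000 ≤ 2^14 = 16384, so n = 14.

14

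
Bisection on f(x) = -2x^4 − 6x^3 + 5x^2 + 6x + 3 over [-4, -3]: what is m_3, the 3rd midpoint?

-3.625

f(-3.5) = 0.375 > 0, so the root lies in [-4, -3.5]
f(-3.75) = -28.289062 < 0, so the root lies in [-3.75, -3.5]
f(-3.625) = -12.590332 < 0, so the root lies in [-3.625, -3.5]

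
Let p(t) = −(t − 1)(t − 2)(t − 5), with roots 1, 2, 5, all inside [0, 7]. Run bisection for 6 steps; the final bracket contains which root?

5

t = 3.5 gives p = 5.625, positive; keep [3.5, 7]
t = 5.25 gives p = -3.453125, negative; keep [3.5, 5.25]
t = 4.375 gives p = 5.009766, positive; keep [4.375, 5.25]
t = 4.8125 gives p = 2.0105, positive; keep [4.8125, 5.25]
t = 5.03125 gives p = -0.3819, negative; keep [4.8125, 5.03125]
t = 4.921875 gives p = 0.8953, positive; keep [4.921875, 5.03125]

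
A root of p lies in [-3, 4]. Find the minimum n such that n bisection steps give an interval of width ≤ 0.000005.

Width after n steps is 7/2^n. Need 2^n ≥ 7/0.000005 = 1400000.
2^20 = 1048576 < 1400000 ≤ 2^21 = 2097152, so n = 21.

21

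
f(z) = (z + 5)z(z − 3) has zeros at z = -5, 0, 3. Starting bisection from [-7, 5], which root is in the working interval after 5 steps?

-5

m = -1, f(m) = 16 (+); new bracket [-7, -1]
m = -4, f(m) = 28 (+); new bracket [-7, -4]
m = -5.5, f(m) = -23.375 (−); new bracket [-5.5, -4]
m = -4.75, f(m) = 9.2031 (+); new bracket [-5.5, -4.75]
m = -5.125, f(m) = -5.2051 (−); new bracket [-5.125, -4.75]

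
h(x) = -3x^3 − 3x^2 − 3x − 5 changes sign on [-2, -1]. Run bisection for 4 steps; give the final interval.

h(-1.5) = 2.875 > 0, so the root lies in [-1.5, -1]
h(-1.25) = -0.078125 < 0, so the root lies in [-1.5, -1.25]
h(-1.375) = 1.251953 > 0, so the root lies in [-1.375, -1.25]
h(-1.3125) = 0.5525 > 0, so the root lies in [-1.3125, -1.25]

[-1.3125, -1.25]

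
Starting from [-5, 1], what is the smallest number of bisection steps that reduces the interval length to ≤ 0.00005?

17

Width after n steps is 6/2^n. Need 2^n ≥ 6/0.00005 = 120000.
2^16 = 65536 < 120000 ≤ 2^17 = 131072, so n = 17.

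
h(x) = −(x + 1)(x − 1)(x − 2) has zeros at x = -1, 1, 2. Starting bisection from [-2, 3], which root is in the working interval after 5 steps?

x = 0.5 gives h = -1.125, negative; keep [-2, 0.5]
x = -0.75 gives h = -1.203125, negative; keep [-2, -0.75]
x = -1.375 gives h = 3.005859, positive; keep [-1.375, -0.75]
x = -1.0625 gives h = 0.3948, positive; keep [-1.0625, -0.75]
x = -0.90625 gives h = -0.5194, negative; keep [-1.0625, -0.90625]

-1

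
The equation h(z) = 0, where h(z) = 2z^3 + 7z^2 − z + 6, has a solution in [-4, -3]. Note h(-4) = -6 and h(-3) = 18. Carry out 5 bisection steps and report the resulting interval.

[-3.84375, -3.8125]

h(-3.5) = 9.5 > 0, so the root lies in [-4, -3.5]
h(-3.75) = 2.71875 > 0, so the root lies in [-4, -3.75]
h(-3.875) = -1.386719 < 0, so the root lies in [-3.875, -3.75]
h(-3.8125) = 0.728 > 0, so the root lies in [-3.875, -3.8125]
h(-3.84375) = -0.3137 < 0, so the root lies in [-3.84375, -3.8125]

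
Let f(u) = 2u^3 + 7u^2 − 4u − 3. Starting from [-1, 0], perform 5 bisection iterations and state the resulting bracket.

[-0.46875, -0.4375]

f(-0.5) = 0.5 > 0, so the root lies in [-0.5, 0]
f(-0.25) = -1.59375 < 0, so the root lies in [-0.5, -0.25]
f(-0.375) = -0.621094 < 0, so the root lies in [-0.5, -0.375]
f(-0.4375) = -0.0776 < 0, so the root lies in [-0.5, -0.4375]
f(-0.46875) = 0.2071 > 0, so the root lies in [-0.46875, -0.4375]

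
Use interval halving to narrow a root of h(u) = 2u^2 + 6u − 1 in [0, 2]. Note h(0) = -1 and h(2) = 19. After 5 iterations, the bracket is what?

midpoint 1: h = 7 > 0 → [0, 1]
midpoint 0.5: h = 2.5 > 0 → [0, 0.5]
midpoint 0.25: h = 0.625 > 0 → [0, 0.25]
midpoint 0.125: h = -0.2188 < 0 → [0.125, 0.25]
midpoint 0.1875: h = 0.1953 > 0 → [0.125, 0.1875]

[0.125, 0.1875]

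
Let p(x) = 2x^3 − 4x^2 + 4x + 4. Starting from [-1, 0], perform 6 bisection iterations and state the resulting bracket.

m = -0.5, p(m) = 0.75 (+); new bracket [-1, -0.5]
m = -0.75, p(m) = -2.09375 (−); new bracket [-0.75, -0.5]
m = -0.625, p(m) = -0.550781 (−); new bracket [-0.625, -0.5]
m = -0.5625, p(m) = 0.1284 (+); new bracket [-0.625, -0.5625]
m = -0.59375, p(m) = -0.2038 (−); new bracket [-0.59375, -0.5625]
m = -0.578125, p(m) = -0.0359 (−); new bracket [-0.578125, -0.5625]

[-0.578125, -0.5625]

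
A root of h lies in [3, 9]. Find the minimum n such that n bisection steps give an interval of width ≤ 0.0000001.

26

Width after n steps is 6/2^n. Need 2^n ≥ 6/0.0000001 = 60000000.
2^25 = 33554432 < 60000000 ≤ 2^26 = 67108864, so n = 26.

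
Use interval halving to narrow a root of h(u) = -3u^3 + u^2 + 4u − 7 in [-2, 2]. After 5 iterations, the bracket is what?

[-1.625, -1.5]

m = 0, h(m) = -7 (−); new bracket [-2, 0]
m = -1, h(m) = -7 (−); new bracket [-2, -1]
m = -1.5, h(m) = -0.625 (−); new bracket [-2, -1.5]
m = -1.75, h(m) = 5.1406 (+); new bracket [-1.75, -1.5]
m = -1.625, h(m) = 2.0137 (+); new bracket [-1.625, -1.5]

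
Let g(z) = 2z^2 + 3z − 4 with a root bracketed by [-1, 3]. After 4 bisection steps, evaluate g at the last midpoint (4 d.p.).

-0.6250

z = 1 gives g = 1, positive; keep [-1, 1]
z = 0 gives g = -4, negative; keep [0, 1]
z = 0.5 gives g = -2, negative; keep [0.5, 1]
z = 0.75 gives g = -0.625, negative; keep [0.75, 1]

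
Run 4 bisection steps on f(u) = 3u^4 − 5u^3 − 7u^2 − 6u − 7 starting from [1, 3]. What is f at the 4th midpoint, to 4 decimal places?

4.0339

u = 2 gives f = -39, negative; keep [2, 3]
u = 2.5 gives f = -26.6875, negative; keep [2.5, 3]
u = 2.75 gives f = -8.847656, negative; keep [2.75, 3]
u = 2.875 gives f = 4.0339, positive; keep [2.75, 2.875]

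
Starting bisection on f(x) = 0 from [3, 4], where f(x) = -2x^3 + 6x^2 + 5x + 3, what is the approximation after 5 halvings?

f(3.5) = 8.25 > 0, so the root lies in [3.5, 4]
f(3.75) = 0.65625 > 0, so the root lies in [3.75, 4]
f(3.875) = -3.902344 < 0, so the root lies in [3.75, 3.875]
f(3.8125) = -1.5571 < 0, so the root lies in [3.75, 3.8125]
f(3.78125) = -0.4341 < 0, so the root lies in [3.75, 3.78125]

3.78125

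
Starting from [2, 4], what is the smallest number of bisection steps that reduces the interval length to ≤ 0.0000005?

Width after n steps is 2/2^n. Need 2^n ≥ 2/0.0000005 = 4000000.
2^21 = 2097152 < 4000000 ≤ 2^22 = 4194304, so n = 22.

22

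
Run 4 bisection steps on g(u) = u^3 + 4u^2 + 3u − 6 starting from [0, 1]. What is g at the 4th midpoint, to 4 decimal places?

-0.3855

u = 0.5 gives g = -3.375, negative; keep [0.5, 1]
u = 0.75 gives g = -1.078125, negative; keep [0.75, 1]
u = 0.875 gives g = 0.357422, positive; keep [0.75, 0.875]
u = 0.8125 gives g = -0.3855, negative; keep [0.8125, 0.875]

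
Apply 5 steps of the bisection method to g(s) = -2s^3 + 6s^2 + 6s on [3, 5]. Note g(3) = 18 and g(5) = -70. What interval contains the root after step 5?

[3.75, 3.8125]

m = 4, g(m) = -8 (−); new bracket [3, 4]
m = 3.5, g(m) = 8.75 (+); new bracket [3.5, 4]
m = 3.75, g(m) = 1.40625 (+); new bracket [3.75, 4]
m = 3.875, g(m) = -3.0273 (−); new bracket [3.75, 3.875]
m = 3.8125, g(m) = -0.7446 (−); new bracket [3.75, 3.8125]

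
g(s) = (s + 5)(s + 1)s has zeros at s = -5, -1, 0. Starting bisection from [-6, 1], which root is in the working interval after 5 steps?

m = -2.5, g(m) = 9.375 (+); new bracket [-6, -2.5]
m = -4.25, g(m) = 10.359375 (+); new bracket [-6, -4.25]
m = -5.125, g(m) = -2.642578 (−); new bracket [-5.125, -4.25]
m = -4.6875, g(m) = 5.4016 (+); new bracket [-5.125, -4.6875]
m = -4.90625, g(m) = 1.7967 (+); new bracket [-5.125, -4.90625]

-5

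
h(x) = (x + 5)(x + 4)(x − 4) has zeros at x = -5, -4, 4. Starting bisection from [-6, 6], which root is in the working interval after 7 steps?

4

x = 0 gives h = -80, negative; keep [0, 6]
x = 3 gives h = -56, negative; keep [3, 6]
x = 4.5 gives h = 40.375, positive; keep [3, 4.5]
x = 3.75 gives h = -16.9531, negative; keep [3.75, 4.5]
x = 4.125 gives h = 9.2676, positive; keep [3.75, 4.125]
x = 3.9375 gives h = -4.4338, negative; keep [3.9375, 4.125]
x = 4.03125 gives h = 2.2666, positive; keep [3.9375, 4.03125]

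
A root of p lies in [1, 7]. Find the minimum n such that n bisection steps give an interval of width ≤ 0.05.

7

Width after n steps is 6/2^n. Need 2^n ≥ 6/0.05 = 120.
2^6 = 64 < 120 ≤ 2^7 = 128, so n = 7.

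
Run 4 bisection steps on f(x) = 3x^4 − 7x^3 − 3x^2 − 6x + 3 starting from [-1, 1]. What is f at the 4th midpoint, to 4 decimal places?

x = 0 gives f = 3, positive; keep [0, 1]
x = 0.5 gives f = -1.4375, negative; keep [0, 0.5]
x = 0.25 gives f = 1.214844, positive; keep [0.25, 0.5]
x = 0.375 gives f = 0.0183, positive; keep [0.375, 0.5]

0.0183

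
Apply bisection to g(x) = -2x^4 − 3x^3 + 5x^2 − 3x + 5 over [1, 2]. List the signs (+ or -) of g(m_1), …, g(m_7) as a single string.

midpoint 1.5: g = -8.5 < 0 → [1, 1.5]
midpoint 1.25: g = -1.679688 < 0 → [1, 1.25]
midpoint 1.125: g = 0.478027 > 0 → [1.125, 1.25]
midpoint 1.1875: g = -0.5125 < 0 → [1.125, 1.1875]
midpoint 1.15625: g = 0.0037 > 0 → [1.15625, 1.1875]
midpoint 1.171875: g = -0.249 < 0 → [1.15625, 1.171875]
midpoint 1.1640625: g = -0.1213 < 0 → [1.15625, 1.1640625]

--+-+--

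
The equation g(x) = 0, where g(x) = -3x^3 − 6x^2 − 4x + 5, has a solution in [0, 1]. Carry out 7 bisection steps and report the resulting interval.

x = 0.5 gives g = 1.125, positive; keep [0.5, 1]
x = 0.75 gives g = -2.640625, negative; keep [0.5, 0.75]
x = 0.625 gives g = -0.576172, negative; keep [0.5, 0.625]
x = 0.5625 gives g = 0.3176, positive; keep [0.5625, 0.625]
x = 0.59375 gives g = -0.1182, negative; keep [0.5625, 0.59375]
x = 0.578125 gives g = 0.1025, positive; keep [0.578125, 0.59375]
x = 0.5859375 gives g = -0.0072, negative; keep [0.578125, 0.5859375]

[0.578125, 0.5859375]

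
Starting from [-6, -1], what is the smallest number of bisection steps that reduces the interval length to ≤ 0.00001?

Width after n steps is 5/2^n. Need 2^n ≥ 5/0.00001 = 500000.
2^18 = 262144 < 500000 ≤ 2^19 = 524288, so n = 19.

19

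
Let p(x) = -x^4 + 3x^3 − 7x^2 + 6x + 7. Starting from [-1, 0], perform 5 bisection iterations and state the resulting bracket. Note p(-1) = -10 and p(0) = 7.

midpoint -0.5: p = 1.8125 > 0 → [-1, -0.5]
midpoint -0.75: p = -3.019531 < 0 → [-0.75, -0.5]
midpoint -0.625: p = -0.369385 < 0 → [-0.625, -0.5]
midpoint -0.5625: p = 0.7761 > 0 → [-0.625, -0.5625]
midpoint -0.59375: p = 0.2175 > 0 → [-0.625, -0.59375]

[-0.625, -0.59375]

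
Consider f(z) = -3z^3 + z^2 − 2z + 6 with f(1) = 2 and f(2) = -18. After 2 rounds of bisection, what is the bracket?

midpoint 1.5: f = -4.875 < 0 → [1, 1.5]
midpoint 1.25: f = -0.796875 < 0 → [1, 1.25]

[1, 1.25]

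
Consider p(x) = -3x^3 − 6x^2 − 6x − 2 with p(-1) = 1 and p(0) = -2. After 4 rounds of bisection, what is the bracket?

midpoint -0.5: p = -0.125 < 0 → [-1, -0.5]
midpoint -0.75: p = 0.390625 > 0 → [-0.75, -0.5]
midpoint -0.625: p = 0.138672 > 0 → [-0.625, -0.5]
midpoint -0.5625: p = 0.0105 > 0 → [-0.5625, -0.5]

[-0.5625, -0.5]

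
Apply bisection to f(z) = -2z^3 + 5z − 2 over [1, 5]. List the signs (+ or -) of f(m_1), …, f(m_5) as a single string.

z = 3 gives f = -41, negative; keep [1, 3]
z = 2 gives f = -8, negative; keep [1, 2]
z = 1.5 gives f = -1.25, negative; keep [1, 1.5]
z = 1.25 gives f = 0.3438, positive; keep [1.25, 1.5]
z = 1.375 gives f = -0.3242, negative; keep [1.25, 1.375]

---+-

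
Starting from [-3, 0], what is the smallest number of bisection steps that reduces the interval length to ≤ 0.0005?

13

Width after n steps is 3/2^n. Need 2^n ≥ 3/0.0005 = 6000.
2^12 = 4096 < 6000 ≤ 2^13 = 8192, so n = 13.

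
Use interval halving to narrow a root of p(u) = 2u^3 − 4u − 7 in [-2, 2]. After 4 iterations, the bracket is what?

p(0) = -7 < 0, so the root lies in [0, 2]
p(1) = -9 < 0, so the root lies in [1, 2]
p(1.5) = -6.25 < 0, so the root lies in [1.5, 2]
p(1.75) = -3.2812 < 0, so the root lies in [1.75, 2]

[1.75, 2]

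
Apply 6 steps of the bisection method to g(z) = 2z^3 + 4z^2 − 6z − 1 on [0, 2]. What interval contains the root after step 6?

midpoint 1: g = -1 < 0 → [1, 2]
midpoint 1.5: g = 5.75 > 0 → [1, 1.5]
midpoint 1.25: g = 1.65625 > 0 → [1, 1.25]
midpoint 1.125: g = 0.1602 > 0 → [1, 1.125]
midpoint 1.0625: g = -0.4604 < 0 → [1.0625, 1.125]
midpoint 1.09375: g = -0.1605 < 0 → [1.09375, 1.125]

[1.09375, 1.125]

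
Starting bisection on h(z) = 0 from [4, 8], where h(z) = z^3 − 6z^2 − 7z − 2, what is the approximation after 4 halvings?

midpoint 6: h = -44 < 0 → [6, 8]
midpoint 7: h = -2 < 0 → [7, 8]
midpoint 7.5: h = 29.875 > 0 → [7, 7.5]
midpoint 7.25: h = 12.9531 > 0 → [7, 7.25]

7.25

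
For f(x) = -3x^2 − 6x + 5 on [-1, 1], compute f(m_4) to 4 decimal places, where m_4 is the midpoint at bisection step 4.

m = 0, f(m) = 5 (+); new bracket [0, 1]
m = 0.5, f(m) = 1.25 (+); new bracket [0.5, 1]
m = 0.75, f(m) = -1.1875 (−); new bracket [0.5, 0.75]
m = 0.625, f(m) = 0.0781 (+); new bracket [0.625, 0.75]

0.0781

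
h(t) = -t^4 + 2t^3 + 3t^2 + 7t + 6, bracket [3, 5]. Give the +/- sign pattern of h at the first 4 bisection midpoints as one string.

h(4) = -46 < 0, so the root lies in [3, 4]
h(3.5) = 2.9375 > 0, so the root lies in [3.5, 4]
h(3.75) = -17.847656 < 0, so the root lies in [3.5, 3.75]
h(3.625) = -6.6096 < 0, so the root lies in [3.5, 3.625]

-+--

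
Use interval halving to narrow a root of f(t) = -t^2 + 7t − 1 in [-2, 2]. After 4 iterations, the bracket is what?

[0, 0.25]

m = 0, f(m) = -1 (−); new bracket [0, 2]
m = 1, f(m) = 5 (+); new bracket [0, 1]
m = 0.5, f(m) = 2.25 (+); new bracket [0, 0.5]
m = 0.25, f(m) = 0.6875 (+); new bracket [0, 0.25]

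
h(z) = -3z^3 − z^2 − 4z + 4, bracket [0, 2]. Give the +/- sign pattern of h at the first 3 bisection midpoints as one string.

-+-

m = 1, h(m) = -4 (−); new bracket [0, 1]
m = 0.5, h(m) = 1.375 (+); new bracket [0.5, 1]
m = 0.75, h(m) = -0.828125 (−); new bracket [0.5, 0.75]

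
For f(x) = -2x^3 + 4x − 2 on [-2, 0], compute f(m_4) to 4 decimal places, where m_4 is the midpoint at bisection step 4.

0.0820

midpoint -1: f = -4 < 0 → [-2, -1]
midpoint -1.5: f = -1.25 < 0 → [-2, -1.5]
midpoint -1.75: f = 1.71875 > 0 → [-1.75, -1.5]
midpoint -1.625: f = 0.082 > 0 → [-1.625, -1.5]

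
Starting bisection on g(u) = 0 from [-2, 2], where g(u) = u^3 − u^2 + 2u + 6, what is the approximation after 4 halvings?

u = 0 gives g = 6, positive; keep [-2, 0]
u = -1 gives g = 2, positive; keep [-2, -1]
u = -1.5 gives g = -2.625, negative; keep [-1.5, -1]
u = -1.25 gives g = -0.0156, negative; keep [-1.25, -1]

-1.25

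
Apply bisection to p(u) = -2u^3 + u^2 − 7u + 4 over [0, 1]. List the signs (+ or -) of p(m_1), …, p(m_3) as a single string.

m = 0.5, p(m) = 0.5 (+); new bracket [0.5, 1]
m = 0.75, p(m) = -1.53125 (−); new bracket [0.5, 0.75]
m = 0.625, p(m) = -0.472656 (−); new bracket [0.5, 0.625]

+--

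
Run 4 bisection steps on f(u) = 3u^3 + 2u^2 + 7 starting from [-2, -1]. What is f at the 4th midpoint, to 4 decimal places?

u = -1.5 gives f = 1.375, positive; keep [-2, -1.5]
u = -1.75 gives f = -2.953125, negative; keep [-1.75, -1.5]
u = -1.625 gives f = -0.591797, negative; keep [-1.625, -1.5]
u = -1.5625 gives f = 0.4387, positive; keep [-1.625, -1.5625]

0.4387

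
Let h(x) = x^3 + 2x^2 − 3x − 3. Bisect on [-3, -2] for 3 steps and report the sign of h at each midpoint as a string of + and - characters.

midpoint -2.5: h = 1.375 > 0 → [-3, -2.5]
midpoint -2.75: h = -0.421875 < 0 → [-2.75, -2.5]
midpoint -2.625: h = 0.568359 > 0 → [-2.75, -2.625]

+-+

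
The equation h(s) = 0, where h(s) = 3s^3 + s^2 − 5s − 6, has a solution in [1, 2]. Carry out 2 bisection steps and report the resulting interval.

[1.5, 1.75]

midpoint 1.5: h = -1.125 < 0 → [1.5, 2]
midpoint 1.75: h = 4.390625 > 0 → [1.5, 1.75]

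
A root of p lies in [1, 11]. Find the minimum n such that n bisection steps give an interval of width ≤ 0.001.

Width after n steps is 10/2^n. Need 2^n ≥ 10/0.001 = 10000.
2^13 = 8192 < 10000 ≤ 2^14 = 16384, so n = 14.

14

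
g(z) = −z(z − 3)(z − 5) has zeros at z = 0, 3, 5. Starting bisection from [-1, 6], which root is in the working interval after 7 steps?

0

midpoint 2.5: g = -3.125 < 0 → [-1, 2.5]
midpoint 0.75: g = -7.171875 < 0 → [-1, 0.75]
midpoint -0.125: g = 2.001953 > 0 → [-0.125, 0.75]
midpoint 0.3125: g = -3.9368 < 0 → [-0.125, 0.3125]
midpoint 0.09375: g = -1.3368 < 0 → [-0.125, 0.09375]
midpoint -0.015625: g = 0.2363 > 0 → [-0.015625, 0.09375]
midpoint 0.0390625: g = -0.5738 < 0 → [-0.015625, 0.0390625]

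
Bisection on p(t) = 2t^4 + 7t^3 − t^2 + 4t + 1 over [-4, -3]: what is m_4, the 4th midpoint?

-3.8125

p(-3.5) = -25.25 < 0, so the root lies in [-4, -3.5]
p(-3.75) = -1.695312 < 0, so the root lies in [-4, -3.75]
p(-3.875) = 14.123535 > 0, so the root lies in [-3.875, -3.75]
p(-3.8125) = 5.8494 > 0, so the root lies in [-3.8125, -3.75]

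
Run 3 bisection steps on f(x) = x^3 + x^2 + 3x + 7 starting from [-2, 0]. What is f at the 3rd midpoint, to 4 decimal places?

-0.5469

m = -1, f(m) = 4 (+); new bracket [-2, -1]
m = -1.5, f(m) = 1.375 (+); new bracket [-2, -1.5]
m = -1.75, f(m) = -0.546875 (−); new bracket [-1.75, -1.5]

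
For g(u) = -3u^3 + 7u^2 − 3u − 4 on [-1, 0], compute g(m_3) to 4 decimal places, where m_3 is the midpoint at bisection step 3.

m = -0.5, g(m) = -0.375 (−); new bracket [-1, -0.5]
m = -0.75, g(m) = 3.453125 (+); new bracket [-0.75, -0.5]
m = -0.625, g(m) = 1.341797 (+); new bracket [-0.625, -0.5]

1.3418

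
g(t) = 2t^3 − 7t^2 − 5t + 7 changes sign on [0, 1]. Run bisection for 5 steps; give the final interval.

[0.75, 0.78125]

t = 0.5 gives g = 3, positive; keep [0.5, 1]
t = 0.75 gives g = 0.15625, positive; keep [0.75, 1]
t = 0.875 gives g = -1.394531, negative; keep [0.75, 0.875]
t = 0.8125 gives g = -0.6108, negative; keep [0.75, 0.8125]
t = 0.78125 gives g = -0.225, negative; keep [0.75, 0.78125]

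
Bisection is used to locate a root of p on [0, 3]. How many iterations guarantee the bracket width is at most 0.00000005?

Width after n steps is 3/2^n. Need 2^n ≥ 3/0.00000005 = 60000000.
2^25 = 33554432 < 60000000 ≤ 2^26 = 67108864, so n = 26.

26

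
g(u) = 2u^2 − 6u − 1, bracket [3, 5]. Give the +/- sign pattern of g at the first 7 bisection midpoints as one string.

+++-+-+

midpoint 4: g = 7 > 0 → [3, 4]
midpoint 3.5: g = 2.5 > 0 → [3, 3.5]
midpoint 3.25: g = 0.625 > 0 → [3, 3.25]
midpoint 3.125: g = -0.2188 < 0 → [3.125, 3.25]
midpoint 3.1875: g = 0.1953 > 0 → [3.125, 3.1875]
midpoint 3.15625: g = -0.0137 < 0 → [3.15625, 3.1875]
midpoint 3.171875: g = 0.0903 > 0 → [3.15625, 3.171875]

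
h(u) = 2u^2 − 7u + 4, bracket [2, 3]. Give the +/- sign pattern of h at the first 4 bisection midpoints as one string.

--++

m = 2.5, h(m) = -1 (−); new bracket [2.5, 3]
m = 2.75, h(m) = -0.125 (−); new bracket [2.75, 3]
m = 2.875, h(m) = 0.40625 (+); new bracket [2.75, 2.875]
m = 2.8125, h(m) = 0.1328 (+); new bracket [2.75, 2.8125]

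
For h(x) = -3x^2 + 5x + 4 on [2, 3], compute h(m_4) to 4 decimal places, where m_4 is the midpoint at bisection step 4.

-0.4805

x = 2.5 gives h = -2.25, negative; keep [2, 2.5]
x = 2.25 gives h = 0.0625, positive; keep [2.25, 2.5]
x = 2.375 gives h = -1.046875, negative; keep [2.25, 2.375]
x = 2.3125 gives h = -0.4805, negative; keep [2.25, 2.3125]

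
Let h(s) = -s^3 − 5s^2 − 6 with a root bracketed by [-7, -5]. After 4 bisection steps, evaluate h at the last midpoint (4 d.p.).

s = -6 gives h = 30, positive; keep [-6, -5]
s = -5.5 gives h = 9.125, positive; keep [-5.5, -5]
s = -5.25 gives h = 0.890625, positive; keep [-5.25, -5]
s = -5.125 gives h = -2.7168, negative; keep [-5.25, -5.125]

-2.7168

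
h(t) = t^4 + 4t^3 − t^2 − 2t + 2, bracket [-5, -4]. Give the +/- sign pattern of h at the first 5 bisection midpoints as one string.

t = -4.5 gives h = 36.3125, positive; keep [-4.5, -4]
t = -4.25 gives h = 11.628906, positive; keep [-4.25, -4]
t = -4.125 gives h = 2.008057, positive; keep [-4.125, -4]
t = -4.0625 gives h = -2.1885, negative; keep [-4.125, -4.0625]
t = -4.09375 gives h = -0.1394, negative; keep [-4.125, -4.09375]

+++--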